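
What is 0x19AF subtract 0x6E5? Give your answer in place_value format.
Convert 0x19AF (hexadecimal) → 1×4096 + 9×256 + 10×16 + 15 = 6575 (decimal)
Convert 0x6E5 (hexadecimal) → 6×256 + 14×16 + 5 = 1765 (decimal)
Compute 6575 - 1765 = 4810
Convert 4810 (decimal) → 4810 = 4×1000 + 8×100 + 1×10 → 4 thousands, 8 hundreds, 1 ten (place-value notation)
4 thousands, 8 hundreds, 1 ten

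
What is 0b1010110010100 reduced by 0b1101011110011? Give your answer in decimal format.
Convert 0b1010110010100 (binary) → 4096 + 1024 + 256 + 128 + 16 + 4 = 5524 (decimal)
Convert 0b1101011110011 (binary) → 4096 + 2048 + 512 + 128 + 64 + 32 + 16 + 2 + 1 = 6899 (decimal)
Compute 5524 - 6899 = -1375
-1375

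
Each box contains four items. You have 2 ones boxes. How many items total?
Convert four (English words) → 4 (decimal)
Convert 2 ones (place-value notation) → 2 (decimal)
Compute 4 × 2 = 8
8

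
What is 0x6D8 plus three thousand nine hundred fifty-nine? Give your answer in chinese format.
Convert 0x6D8 (hexadecimal) → 6×256 + 13×16 + 8 = 1752 (decimal)
Convert three thousand nine hundred fifty-nine (English words) → 3×1000 + 9×100 + 59 = 3959 (decimal)
Compute 1752 + 3959 = 5711
Convert 5711 (decimal) → 5711 = 5×1000 + 7×100 + 1×10 + 1 → 五千七百一十一 (Chinese numeral)
五千七百一十一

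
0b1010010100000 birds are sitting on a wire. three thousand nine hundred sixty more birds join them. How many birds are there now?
Convert 0b1010010100000 (binary) → 4096 + 1024 + 128 + 32 = 5280 (decimal)
Convert three thousand nine hundred sixty (English words) → 3×1000 + 9×100 + 60 = 3960 (decimal)
Compute 5280 + 3960 = 9240
9240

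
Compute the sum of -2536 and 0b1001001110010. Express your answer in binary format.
Convert 0b1001001110010 (binary) → 4096 + 512 + 64 + 32 + 16 + 2 = 4722 (decimal)
Compute -2536 + 4722 = 2186
Convert 2186 (decimal) → 2186 = 2048 + 128 + 8 + 2 → 0b100010001010 (binary)
0b100010001010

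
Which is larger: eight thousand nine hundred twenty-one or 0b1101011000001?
Convert eight thousand nine hundred twenty-one (English words) → 8×1000 + 9×100 + 21 = 8921 (decimal)
Convert 0b1101011000001 (binary) → 4096 + 2048 + 512 + 128 + 64 + 1 = 6849 (decimal)
Compare 8921 vs 6849: larger = 8921
8921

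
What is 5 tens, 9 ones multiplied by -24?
Convert 5 tens, 9 ones (place-value notation) → 5×10 + 9 = 59 (decimal)
Compute 59 × -24 = -1416
-1416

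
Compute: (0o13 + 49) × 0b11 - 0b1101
Convert 0o13 (octal) → 1×8 + 3 = 11 (decimal)
Convert 0b11 (binary) → 2 + 1 = 3 (decimal)
Convert 0b1101 (binary) → 8 + 4 + 1 = 13 (decimal)
Expression in decimal: (11 + 49) × 3 - 13
Parentheses first: 11 + 49 = 60
Multiply: 60 × 3 = 180
Subtract: 180 - 13 = 167
167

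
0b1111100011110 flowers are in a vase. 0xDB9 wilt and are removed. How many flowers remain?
Convert 0b1111100011110 (binary) → 4096 + 2048 + 1024 + 512 + 256 + 16 + 8 + 4 + 2 = 7966 (decimal)
Convert 0xDB9 (hexadecimal) → 13×256 + 11×16 + 9 = 3513 (decimal)
Compute 7966 - 3513 = 4453
4453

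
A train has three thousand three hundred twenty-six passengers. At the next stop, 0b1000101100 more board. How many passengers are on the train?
Convert three thousand three hundred twenty-six (English words) → 3×1000 + 3×100 + 26 = 3326 (decimal)
Convert 0b1000101100 (binary) → 512 + 32 + 8 + 4 = 556 (decimal)
Compute 3326 + 556 = 3882
3882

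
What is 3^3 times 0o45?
Convert 3^3 (power) → 27 (decimal)
Convert 0o45 (octal) → 4×8 + 5 = 37 (decimal)
Compute 27 × 37 = 999
999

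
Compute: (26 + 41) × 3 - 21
Parentheses first: 26 + 41 = 67
Multiply: 67 × 3 = 201
Subtract: 201 - 21 = 180
180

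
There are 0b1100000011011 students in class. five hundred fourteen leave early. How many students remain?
Convert 0b1100000011011 (binary) → 4096 + 2048 + 16 + 8 + 2 + 1 = 6171 (decimal)
Convert five hundred fourteen (English words) → 5×100 + 14 = 514 (decimal)
Compute 6171 - 514 = 5657
5657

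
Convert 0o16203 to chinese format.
Convert 0o16203 (octal) → 1×4096 + 6×512 + 2×64 + 3 = 7299 (decimal)
Convert 7299 (decimal) → 7299 = 7×1000 + 2×100 + 9×10 + 9 → 七千二百九十九 (Chinese numeral)
七千二百九十九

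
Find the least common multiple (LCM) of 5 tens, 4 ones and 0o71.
Convert 5 tens, 4 ones (place-value notation) → 5×10 + 4 = 54 (decimal)
Convert 0o71 (octal) → 7×8 + 1 = 57 (decimal)
Compute lcm(54, 57) = 1026
1026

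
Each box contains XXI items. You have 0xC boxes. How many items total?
Convert XXI (Roman numeral) → 10 + 10 + 1 = 21 (decimal)
Convert 0xC (hexadecimal) → 12 (decimal)
Compute 21 × 12 = 252
252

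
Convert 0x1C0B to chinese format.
Convert 0x1C0B (hexadecimal) → 1×4096 + 12×256 + 11 = 7179 (decimal)
Convert 7179 (decimal) → 7179 = 7×1000 + 1×100 + 7×10 + 9 → 七千一百七十九 (Chinese numeral)
七千一百七十九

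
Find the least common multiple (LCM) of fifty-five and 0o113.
Convert fifty-five (English words) → 55 (decimal)
Convert 0o113 (octal) → 1×64 + 1×8 + 3 = 75 (decimal)
Compute lcm(55, 75) = 825
825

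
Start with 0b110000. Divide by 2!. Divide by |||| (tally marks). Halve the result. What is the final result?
Convert 0b110000 (binary) → 32 + 16 = 48 (decimal)
Start: 48
Convert 2! (factorial) → 2 (decimal)
48 ÷ 2 = 24
Convert |||| (tally marks) → 4 (decimal)
24 ÷ 4 = 6
6 ÷ 2 = 3
3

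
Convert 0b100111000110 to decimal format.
Convert 0b100111000110 (binary) → 2048 + 256 + 128 + 64 + 4 + 2 = 2502 (decimal)
2502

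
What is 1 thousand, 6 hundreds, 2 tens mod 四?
Convert 1 thousand, 6 hundreds, 2 tens (place-value notation) → 1×1000 + 6×100 + 2×10 = 1620 (decimal)
Convert 四 (Chinese numeral) → 4 (decimal)
Compute 1620 mod 4 = 0
0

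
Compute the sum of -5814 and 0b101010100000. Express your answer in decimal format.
Convert 0b101010100000 (binary) → 2048 + 512 + 128 + 32 = 2720 (decimal)
Compute -5814 + 2720 = -3094
-3094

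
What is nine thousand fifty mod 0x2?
Convert nine thousand fifty (English words) → 9×1000 + 50 = 9050 (decimal)
Convert 0x2 (hexadecimal) → 2 (decimal)
Compute 9050 mod 2 = 0
0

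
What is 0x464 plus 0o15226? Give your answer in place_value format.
Convert 0x464 (hexadecimal) → 4×256 + 6×16 + 4 = 1124 (decimal)
Convert 0o15226 (octal) → 1×4096 + 5×512 + 2×64 + 2×8 + 6 = 6806 (decimal)
Compute 1124 + 6806 = 7930
Convert 7930 (decimal) → 7930 = 7×1000 + 9×100 + 3×10 → 7 thousands, 9 hundreds, 3 tens (place-value notation)
7 thousands, 9 hundreds, 3 tens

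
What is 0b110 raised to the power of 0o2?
Convert 0b110 (binary) → 4 + 2 = 6 (decimal)
Convert 0o2 (octal) → 2 (decimal)
Compute 6 ^ 2 = 36
36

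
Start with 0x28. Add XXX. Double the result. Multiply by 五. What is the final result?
Convert 0x28 (hexadecimal) → 2×16 + 8 = 40 (decimal)
Start: 40
Convert XXX (Roman numeral) → 10 + 10 + 10 = 30 (decimal)
40 + 30 = 70
70 × 2 = 140
Convert 五 (Chinese numeral) → 5 (decimal)
140 × 5 = 700
700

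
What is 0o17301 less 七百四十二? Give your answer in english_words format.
Convert 0o17301 (octal) → 1×4096 + 7×512 + 3×64 + 1 = 7873 (decimal)
Convert 七百四十二 (Chinese numeral) → 7×100 + 4×10 + 2 = 742 (decimal)
Compute 7873 - 742 = 7131
Convert 7131 (decimal) → 7131 = 7×1000 + 1×100 + 31 → seven thousand one hundred thirty-one (English words)
seven thousand one hundred thirty-one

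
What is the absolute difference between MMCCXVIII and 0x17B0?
Convert MMCCXVIII (Roman numeral) → 1000 + 1000 + 100 + 100 + 10 + 5 + 1 + 1 + 1 = 2218 (decimal)
Convert 0x17B0 (hexadecimal) → 1×4096 + 7×256 + 11×16 = 6064 (decimal)
Compute |2218 - 6064| = 3846
3846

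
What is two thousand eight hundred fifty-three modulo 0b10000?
Convert two thousand eight hundred fifty-three (English words) → 2×1000 + 8×100 + 53 = 2853 (decimal)
Convert 0b10000 (binary) → 16 (decimal)
Compute 2853 mod 16 = 5
5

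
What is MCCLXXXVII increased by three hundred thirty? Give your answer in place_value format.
Convert MCCLXXXVII (Roman numeral) → 1000 + 100 + 100 + 50 + 10 + 10 + 10 + 5 + 1 + 1 = 1287 (decimal)
Convert three hundred thirty (English words) → 3×100 + 30 = 330 (decimal)
Compute 1287 + 330 = 1617
Convert 1617 (decimal) → 1617 = 1×1000 + 6×100 + 1×10 + 7 → 1 thousand, 6 hundreds, 1 ten, 7 ones (place-value notation)
1 thousand, 6 hundreds, 1 ten, 7 ones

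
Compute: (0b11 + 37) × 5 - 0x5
Convert 0b11 (binary) → 2 + 1 = 3 (decimal)
Convert 0x5 (hexadecimal) → 5 (decimal)
Expression in decimal: (3 + 37) × 5 - 5
Parentheses first: 3 + 37 = 40
Multiply: 40 × 5 = 200
Subtract: 200 - 5 = 195
195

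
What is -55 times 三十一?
Convert 三十一 (Chinese numeral) → 3×10 + 1 = 31 (decimal)
Compute -55 × 31 = -1705
-1705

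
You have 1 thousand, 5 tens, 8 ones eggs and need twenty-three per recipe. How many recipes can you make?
Convert 1 thousand, 5 tens, 8 ones (place-value notation) → 1×1000 + 5×10 + 8 = 1058 (decimal)
Convert twenty-three (English words) → 23 (decimal)
Compute 1058 ÷ 23 = 46
46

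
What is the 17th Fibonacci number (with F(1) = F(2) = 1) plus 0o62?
The 17th Fibonacci number (with F(1) = F(2) = 1) = 1597
Convert 0o62 (octal) → 6×8 + 2 = 50 (decimal)
Compute 1597 + 50 = 1647
1647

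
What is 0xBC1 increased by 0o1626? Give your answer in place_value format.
Convert 0xBC1 (hexadecimal) → 11×256 + 12×16 + 1 = 3009 (decimal)
Convert 0o1626 (octal) → 1×512 + 6×64 + 2×8 + 6 = 918 (decimal)
Compute 3009 + 918 = 3927
Convert 3927 (decimal) → 3927 = 3×1000 + 9×100 + 2×10 + 7 → 3 thousands, 9 hundreds, 2 tens, 7 ones (place-value notation)
3 thousands, 9 hundreds, 2 tens, 7 ones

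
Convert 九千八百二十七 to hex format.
Convert 九千八百二十七 (Chinese numeral) → 9×1000 + 8×100 + 2×10 + 7 = 9827 (decimal)
Convert 9827 (decimal) → 9827 = 2×4096 + 6×256 + 6×16 + 3 → 0x2663 (hexadecimal)
0x2663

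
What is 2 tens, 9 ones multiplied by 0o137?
Convert 2 tens, 9 ones (place-value notation) → 2×10 + 9 = 29 (decimal)
Convert 0o137 (octal) → 1×64 + 3×8 + 7 = 95 (decimal)
Compute 29 × 95 = 2755
2755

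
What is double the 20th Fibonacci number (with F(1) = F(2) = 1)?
The 20th Fibonacci number (with F(1) = F(2) = 1) = 6765
Compute 6765 × 2 = 13530
13530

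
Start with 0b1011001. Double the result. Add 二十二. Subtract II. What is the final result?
Convert 0b1011001 (binary) → 64 + 16 + 8 + 1 = 89 (decimal)
Start: 89
89 × 2 = 178
Convert 二十二 (Chinese numeral) → 2×10 + 2 = 22 (decimal)
178 + 22 = 200
Convert II (Roman numeral) → 1 + 1 = 2 (decimal)
200 - 2 = 198
198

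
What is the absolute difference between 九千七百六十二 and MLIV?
Convert 九千七百六十二 (Chinese numeral) → 9×1000 + 7×100 + 6×10 + 2 = 9762 (decimal)
Convert MLIV (Roman numeral) → 1000 + 50 + 4 = 1054 (decimal)
Compute |9762 - 1054| = 8708
8708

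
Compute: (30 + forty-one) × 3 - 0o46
Convert forty-one (English words) → 41 (decimal)
Convert 0o46 (octal) → 4×8 + 6 = 38 (decimal)
Expression in decimal: (30 + 41) × 3 - 38
Parentheses first: 30 + 41 = 71
Multiply: 71 × 3 = 213
Subtract: 213 - 38 = 175
175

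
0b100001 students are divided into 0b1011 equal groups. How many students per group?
Convert 0b100001 (binary) → 32 + 1 = 33 (decimal)
Convert 0b1011 (binary) → 8 + 2 + 1 = 11 (decimal)
Compute 33 ÷ 11 = 3
3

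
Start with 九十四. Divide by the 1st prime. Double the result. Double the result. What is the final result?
Convert 九十四 (Chinese numeral) → 9×10 + 4 = 94 (decimal)
Start: 94
Convert the 1st prime (prime index) → 2 (decimal)
94 ÷ 2 = 47
47 × 2 = 94
94 × 2 = 188
188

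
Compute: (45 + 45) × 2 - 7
Parentheses first: 45 + 45 = 90
Multiply: 90 × 2 = 180
Subtract: 180 - 7 = 173
173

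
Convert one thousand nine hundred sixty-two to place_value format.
Convert one thousand nine hundred sixty-two (English words) → 1×1000 + 9×100 + 62 = 1962 (decimal)
Convert 1962 (decimal) → 1962 = 1×1000 + 9×100 + 6×10 + 2 → 1 thousand, 9 hundreds, 6 tens, 2 ones (place-value notation)
1 thousand, 9 hundreds, 6 tens, 2 ones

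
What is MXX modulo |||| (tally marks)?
Convert MXX (Roman numeral) → 1000 + 10 + 10 = 1020 (decimal)
Convert |||| (tally marks) → 4 (decimal)
Compute 1020 mod 4 = 0
0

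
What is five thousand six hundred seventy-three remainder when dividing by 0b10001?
Convert five thousand six hundred seventy-three (English words) → 5×1000 + 6×100 + 73 = 5673 (decimal)
Convert 0b10001 (binary) → 16 + 1 = 17 (decimal)
Compute 5673 mod 17 = 12
12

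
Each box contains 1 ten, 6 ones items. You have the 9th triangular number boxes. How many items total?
Convert 1 ten, 6 ones (place-value notation) → 1×10 + 6 = 16 (decimal)
Convert the 9th triangular number (triangular index) → 9×10/2 = 45 (decimal)
Compute 16 × 45 = 720
720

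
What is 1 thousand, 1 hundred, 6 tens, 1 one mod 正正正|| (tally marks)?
Convert 1 thousand, 1 hundred, 6 tens, 1 one (place-value notation) → 1×1000 + 1×100 + 6×10 + 1 = 1161 (decimal)
Convert 正正正|| (tally marks) → 5 + 5 + 5 + 2 = 17 (decimal)
Compute 1161 mod 17 = 5
5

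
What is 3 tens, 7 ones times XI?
Convert 3 tens, 7 ones (place-value notation) → 3×10 + 7 = 37 (decimal)
Convert XI (Roman numeral) → 10 + 1 = 11 (decimal)
Compute 37 × 11 = 407
407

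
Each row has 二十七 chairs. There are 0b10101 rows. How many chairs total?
Convert 二十七 (Chinese numeral) → 2×10 + 7 = 27 (decimal)
Convert 0b10101 (binary) → 16 + 4 + 1 = 21 (decimal)
Compute 27 × 21 = 567
567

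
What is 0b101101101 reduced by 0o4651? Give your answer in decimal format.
Convert 0b101101101 (binary) → 256 + 64 + 32 + 8 + 4 + 1 = 365 (decimal)
Convert 0o4651 (octal) → 4×512 + 6×64 + 5×8 + 1 = 2473 (decimal)
Compute 365 - 2473 = -2108
-2108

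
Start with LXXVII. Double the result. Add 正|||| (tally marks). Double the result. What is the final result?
Convert LXXVII (Roman numeral) → 50 + 10 + 10 + 5 + 1 + 1 = 77 (decimal)
Start: 77
77 × 2 = 154
Convert 正|||| (tally marks) → 5 + 4 = 9 (decimal)
154 + 9 = 163
163 × 2 = 326
326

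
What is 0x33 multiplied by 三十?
Convert 0x33 (hexadecimal) → 3×16 + 3 = 51 (decimal)
Convert 三十 (Chinese numeral) → 3×10 = 30 (decimal)
Compute 51 × 30 = 1530
1530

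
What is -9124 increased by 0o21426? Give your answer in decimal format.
Convert 0o21426 (octal) → 2×4096 + 1×512 + 4×64 + 2×8 + 6 = 8982 (decimal)
Compute -9124 + 8982 = -142
-142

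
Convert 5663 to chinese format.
Convert 5663 (decimal) → 5663 = 5×1000 + 6×100 + 6×10 + 3 → 五千六百六十三 (Chinese numeral)
五千六百六十三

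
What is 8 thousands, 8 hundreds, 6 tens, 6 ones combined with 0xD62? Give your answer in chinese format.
Convert 8 thousands, 8 hundreds, 6 tens, 6 ones (place-value notation) → 8×1000 + 8×100 + 6×10 + 6 = 8866 (decimal)
Convert 0xD62 (hexadecimal) → 13×256 + 6×16 + 2 = 3426 (decimal)
Compute 8866 + 3426 = 12292
Convert 12292 (decimal) → 12292 = 1×10000 + 2×1000 + 2×100 + 9×10 + 2 → 一万二千二百九十二 (Chinese numeral)
一万二千二百九十二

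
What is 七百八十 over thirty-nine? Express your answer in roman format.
Convert 七百八十 (Chinese numeral) → 7×100 + 8×10 = 780 (decimal)
Convert thirty-nine (English words) → 39 (decimal)
Compute 780 ÷ 39 = 20
Convert 20 (decimal) → 20 = 10 + 10 → XX (Roman numeral)
XX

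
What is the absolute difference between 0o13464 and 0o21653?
Convert 0o13464 (octal) → 1×4096 + 3×512 + 4×64 + 6×8 + 4 = 5940 (decimal)
Convert 0o21653 (octal) → 2×4096 + 1×512 + 6×64 + 5×8 + 3 = 9131 (decimal)
Compute |5940 - 9131| = 3191
3191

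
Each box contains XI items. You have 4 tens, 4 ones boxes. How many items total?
Convert XI (Roman numeral) → 10 + 1 = 11 (decimal)
Convert 4 tens, 4 ones (place-value notation) → 4×10 + 4 = 44 (decimal)
Compute 11 × 44 = 484
484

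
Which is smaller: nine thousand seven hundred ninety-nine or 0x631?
Convert nine thousand seven hundred ninety-nine (English words) → 9×1000 + 7×100 + 99 = 9799 (decimal)
Convert 0x631 (hexadecimal) → 6×256 + 3×16 + 1 = 1585 (decimal)
Compare 9799 vs 1585: smaller = 1585
1585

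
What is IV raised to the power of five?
Convert IV (Roman numeral) → 4 (decimal)
Convert five (English words) → 5 (decimal)
Compute 4 ^ 5 = 1024
1024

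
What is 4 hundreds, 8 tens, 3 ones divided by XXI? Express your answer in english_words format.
Convert 4 hundreds, 8 tens, 3 ones (place-value notation) → 4×100 + 8×10 + 3 = 483 (decimal)
Convert XXI (Roman numeral) → 10 + 10 + 1 = 21 (decimal)
Compute 483 ÷ 21 = 23
Convert 23 (decimal) → twenty-three (English words)
twenty-three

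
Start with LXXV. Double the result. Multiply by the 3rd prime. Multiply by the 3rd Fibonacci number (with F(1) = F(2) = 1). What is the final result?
Convert LXXV (Roman numeral) → 50 + 10 + 10 + 5 = 75 (decimal)
Start: 75
75 × 2 = 150
Convert the 3rd prime (prime index) → 5 (decimal)
150 × 5 = 750
Convert the 3rd Fibonacci number (with F(1) = F(2) = 1) (Fibonacci index) → 1, 1, 2 → 2 (decimal)
750 × 2 = 1500
1500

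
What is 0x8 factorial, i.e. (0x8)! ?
Convert 0x8 (hexadecimal) → 8 (decimal)
Compute 8! = 40320
40320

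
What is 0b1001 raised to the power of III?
Convert 0b1001 (binary) → 8 + 1 = 9 (decimal)
Convert III (Roman numeral) → 1 + 1 + 1 = 3 (decimal)
Compute 9 ^ 3 = 729
729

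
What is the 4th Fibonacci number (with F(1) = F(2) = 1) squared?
The 4th Fibonacci number (with F(1) = F(2) = 1): 1, 1, 2, 3 → 3
Compute 3² = 3 × 3 = 9
9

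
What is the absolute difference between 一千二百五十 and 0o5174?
Convert 一千二百五十 (Chinese numeral) → 1×1000 + 2×100 + 5×10 = 1250 (decimal)
Convert 0o5174 (octal) → 5×512 + 1×64 + 7×8 + 4 = 2684 (decimal)
Compute |1250 - 2684| = 1434
1434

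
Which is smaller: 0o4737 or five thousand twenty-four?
Convert 0o4737 (octal) → 4×512 + 7×64 + 3×8 + 7 = 2527 (decimal)
Convert five thousand twenty-four (English words) → 5×1000 + 24 = 5024 (decimal)
Compare 2527 vs 5024: smaller = 2527
2527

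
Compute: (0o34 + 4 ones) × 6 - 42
Convert 0o34 (octal) → 3×8 + 4 = 28 (decimal)
Convert 4 ones (place-value notation) → 4 (decimal)
Expression in decimal: (28 + 4) × 6 - 42
Parentheses first: 28 + 4 = 32
Multiply: 32 × 6 = 192
Subtract: 192 - 42 = 150
150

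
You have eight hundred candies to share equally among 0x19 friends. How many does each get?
Convert eight hundred (English words) → 8×100 = 800 (decimal)
Convert 0x19 (hexadecimal) → 1×16 + 9 = 25 (decimal)
Compute 800 ÷ 25 = 32
32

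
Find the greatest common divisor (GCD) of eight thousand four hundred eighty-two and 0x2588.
Convert eight thousand four hundred eighty-two (English words) → 8×1000 + 4×100 + 82 = 8482 (decimal)
Convert 0x2588 (hexadecimal) → 2×4096 + 5×256 + 8×16 + 8 = 9608 (decimal)
Compute gcd(8482, 9608) = 2
2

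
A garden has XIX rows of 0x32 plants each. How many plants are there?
Convert 0x32 (hexadecimal) → 3×16 + 2 = 50 (decimal)
Convert XIX (Roman numeral) → 10 + 9 = 19 (decimal)
Compute 50 × 19 = 950
950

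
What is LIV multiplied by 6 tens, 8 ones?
Convert LIV (Roman numeral) → 50 + 4 = 54 (decimal)
Convert 6 tens, 8 ones (place-value notation) → 6×10 + 8 = 68 (decimal)
Compute 54 × 68 = 3672
3672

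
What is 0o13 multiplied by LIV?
Convert 0o13 (octal) → 1×8 + 3 = 11 (decimal)
Convert LIV (Roman numeral) → 50 + 4 = 54 (decimal)
Compute 11 × 54 = 594
594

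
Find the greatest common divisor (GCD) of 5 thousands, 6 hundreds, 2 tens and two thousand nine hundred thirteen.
Convert 5 thousands, 6 hundreds, 2 tens (place-value notation) → 5×1000 + 6×100 + 2×10 = 5620 (decimal)
Convert two thousand nine hundred thirteen (English words) → 2×1000 + 9×100 + 13 = 2913 (decimal)
Compute gcd(5620, 2913) = 1
1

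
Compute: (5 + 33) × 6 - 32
Parentheses first: 5 + 33 = 38
Multiply: 38 × 6 = 228
Subtract: 228 - 32 = 196
196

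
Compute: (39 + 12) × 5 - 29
Parentheses first: 39 + 12 = 51
Multiply: 51 × 5 = 255
Subtract: 255 - 29 = 226
226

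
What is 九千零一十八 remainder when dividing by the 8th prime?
Convert 九千零一十八 (Chinese numeral) → 9×1000 + 1×10 + 8 = 9018 (decimal)
Convert the 8th prime (prime index) → 19 (decimal)
Compute 9018 mod 19 = 12
12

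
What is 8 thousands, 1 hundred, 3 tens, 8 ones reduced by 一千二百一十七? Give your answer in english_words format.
Convert 8 thousands, 1 hundred, 3 tens, 8 ones (place-value notation) → 8×1000 + 1×100 + 3×10 + 8 = 8138 (decimal)
Convert 一千二百一十七 (Chinese numeral) → 1×1000 + 2×100 + 1×10 + 7 = 1217 (decimal)
Compute 8138 - 1217 = 6921
Convert 6921 (decimal) → 6921 = 6×1000 + 9×100 + 21 → six thousand nine hundred twenty-one (English words)
six thousand nine hundred twenty-one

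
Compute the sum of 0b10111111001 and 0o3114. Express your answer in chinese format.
Convert 0b10111111001 (binary) → 1024 + 256 + 128 + 64 + 32 + 16 + 8 + 1 = 1529 (decimal)
Convert 0o3114 (octal) → 3×512 + 1×64 + 1×8 + 4 = 1612 (decimal)
Compute 1529 + 1612 = 3141
Convert 3141 (decimal) → 3141 = 3×1000 + 1×100 + 4×10 + 1 → 三千一百四十一 (Chinese numeral)
三千一百四十一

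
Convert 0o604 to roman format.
Convert 0o604 (octal) → 6×64 + 4 = 388 (decimal)
Convert 388 (decimal) → 388 = 100 + 100 + 100 + 50 + 10 + 10 + 10 + 5 + 1 + 1 + 1 → CCCLXXXVIII (Roman numeral)
CCCLXXXVIII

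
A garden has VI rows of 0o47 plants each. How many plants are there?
Convert 0o47 (octal) → 4×8 + 7 = 39 (decimal)
Convert VI (Roman numeral) → 5 + 1 = 6 (decimal)
Compute 39 × 6 = 234
234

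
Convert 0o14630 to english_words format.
Convert 0o14630 (octal) → 1×4096 + 4×512 + 6×64 + 3×8 = 6552 (decimal)
Convert 6552 (decimal) → 6552 = 6×1000 + 5×100 + 52 → six thousand five hundred fifty-two (English words)
six thousand five hundred fifty-two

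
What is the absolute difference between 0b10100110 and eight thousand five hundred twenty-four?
Convert 0b10100110 (binary) → 128 + 32 + 4 + 2 = 166 (decimal)
Convert eight thousand five hundred twenty-four (English words) → 8×1000 + 5×100 + 24 = 8524 (decimal)
Compute |166 - 8524| = 8358
8358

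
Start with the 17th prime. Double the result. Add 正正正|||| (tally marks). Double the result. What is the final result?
Convert the 17th prime (prime index) → 59 (decimal)
Start: 59
59 × 2 = 118
Convert 正正正|||| (tally marks) → 5 + 5 + 5 + 4 = 19 (decimal)
118 + 19 = 137
137 × 2 = 274
274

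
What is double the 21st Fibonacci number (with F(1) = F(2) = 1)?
The 21st Fibonacci number (with F(1) = F(2) = 1) = 10946
Compute 10946 × 2 = 21892
21892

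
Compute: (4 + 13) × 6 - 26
Parentheses first: 4 + 13 = 17
Multiply: 17 × 6 = 102
Subtract: 102 - 26 = 76
76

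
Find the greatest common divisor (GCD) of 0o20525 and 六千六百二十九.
Convert 0o20525 (octal) → 2×4096 + 5×64 + 2×8 + 5 = 8533 (decimal)
Convert 六千六百二十九 (Chinese numeral) → 6×1000 + 6×100 + 2×10 + 9 = 6629 (decimal)
Compute gcd(8533, 6629) = 7
7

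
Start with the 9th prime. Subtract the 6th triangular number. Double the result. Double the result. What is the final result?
Convert the 9th prime (prime index) → 23 (decimal)
Start: 23
Convert the 6th triangular number (triangular index) → 6×7/2 = 21 (decimal)
23 - 21 = 2
2 × 2 = 4
4 × 2 = 8
8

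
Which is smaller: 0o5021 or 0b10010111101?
Convert 0o5021 (octal) → 5×512 + 2×8 + 1 = 2577 (decimal)
Convert 0b10010111101 (binary) → 1024 + 128 + 32 + 16 + 8 + 4 + 1 = 1213 (decimal)
Compare 2577 vs 1213: smaller = 1213
1213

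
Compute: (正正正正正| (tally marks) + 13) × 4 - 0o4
Convert 正正正正正| (tally marks) → 5 + 5 + 5 + 5 + 5 + 1 = 26 (decimal)
Convert 0o4 (octal) → 4 (decimal)
Expression in decimal: (26 + 13) × 4 - 4
Parentheses first: 26 + 13 = 39
Multiply: 39 × 4 = 156
Subtract: 156 - 4 = 152
152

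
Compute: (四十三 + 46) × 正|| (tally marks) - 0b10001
Convert 四十三 (Chinese numeral) → 4×10 + 3 = 43 (decimal)
Convert 正|| (tally marks) → 5 + 2 = 7 (decimal)
Convert 0b10001 (binary) → 16 + 1 = 17 (decimal)
Expression in decimal: (43 + 46) × 7 - 17
Parentheses first: 43 + 46 = 89
Multiply: 89 × 7 = 623
Subtract: 623 - 17 = 606
606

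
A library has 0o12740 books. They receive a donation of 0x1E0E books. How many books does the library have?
Convert 0o12740 (octal) → 1×4096 + 2×512 + 7×64 + 4×8 = 5600 (decimal)
Convert 0x1E0E (hexadecimal) → 1×4096 + 14×256 + 14 = 7694 (decimal)
Compute 5600 + 7694 = 13294
13294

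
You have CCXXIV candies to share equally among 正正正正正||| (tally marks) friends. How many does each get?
Convert CCXXIV (Roman numeral) → 100 + 100 + 10 + 10 + 4 = 224 (decimal)
Convert 正正正正正||| (tally marks) → 5 + 5 + 5 + 5 + 5 + 3 = 28 (decimal)
Compute 224 ÷ 28 = 8
8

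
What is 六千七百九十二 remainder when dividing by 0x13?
Convert 六千七百九十二 (Chinese numeral) → 6×1000 + 7×100 + 9×10 + 2 = 6792 (decimal)
Convert 0x13 (hexadecimal) → 1×16 + 3 = 19 (decimal)
Compute 6792 mod 19 = 9
9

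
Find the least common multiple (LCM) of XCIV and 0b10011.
Convert XCIV (Roman numeral) → 90 + 4 = 94 (decimal)
Convert 0b10011 (binary) → 16 + 2 + 1 = 19 (decimal)
Compute lcm(94, 19) = 1786
1786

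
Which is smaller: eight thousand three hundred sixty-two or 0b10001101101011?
Convert eight thousand three hundred sixty-two (English words) → 8×1000 + 3×100 + 62 = 8362 (decimal)
Convert 0b10001101101011 (binary) → 8192 + 512 + 256 + 64 + 32 + 8 + 2 + 1 = 9067 (decimal)
Compare 8362 vs 9067: smaller = 8362
8362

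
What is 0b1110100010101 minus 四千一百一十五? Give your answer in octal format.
Convert 0b1110100010101 (binary) → 4096 + 2048 + 1024 + 256 + 16 + 4 + 1 = 7445 (decimal)
Convert 四千一百一十五 (Chinese numeral) → 4×1000 + 1×100 + 1×10 + 5 = 4115 (decimal)
Compute 7445 - 4115 = 3330
Convert 3330 (decimal) → 3330 = 6×512 + 4×64 + 2 → 0o6402 (octal)
0o6402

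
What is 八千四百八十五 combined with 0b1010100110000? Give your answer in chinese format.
Convert 八千四百八十五 (Chinese numeral) → 8×1000 + 4×100 + 8×10 + 5 = 8485 (decimal)
Convert 0b1010100110000 (binary) → 4096 + 1024 + 256 + 32 + 16 = 5424 (decimal)
Compute 8485 + 5424 = 13909
Convert 13909 (decimal) → 13909 = 1×10000 + 3×1000 + 9×100 + 9 → 一万三千九百零九 (Chinese numeral)
一万三千九百零九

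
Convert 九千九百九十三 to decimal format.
Convert 九千九百九十三 (Chinese numeral) → 9×1000 + 9×100 + 9×10 + 3 = 9993 (decimal)
9993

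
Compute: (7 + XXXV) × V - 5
Convert XXXV (Roman numeral) → 10 + 10 + 10 + 5 = 35 (decimal)
Convert V (Roman numeral) → 5 (decimal)
Expression in decimal: (7 + 35) × 5 - 5
Parentheses first: 7 + 35 = 42
Multiply: 42 × 5 = 210
Subtract: 210 - 5 = 205
205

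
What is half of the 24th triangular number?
The 24th triangular number = 24×25/2 = 300
Compute 300 ÷ 2 = 150
150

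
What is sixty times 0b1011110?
Convert sixty (English words) → 60 (decimal)
Convert 0b1011110 (binary) → 64 + 16 + 8 + 4 + 2 = 94 (decimal)
Compute 60 × 94 = 5640
5640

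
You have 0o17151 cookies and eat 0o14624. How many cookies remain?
Convert 0o17151 (octal) → 1×4096 + 7×512 + 1×64 + 5×8 + 1 = 7785 (decimal)
Convert 0o14624 (octal) → 1×4096 + 4×512 + 6×64 + 2×8 + 4 = 6548 (decimal)
Compute 7785 - 6548 = 1237
1237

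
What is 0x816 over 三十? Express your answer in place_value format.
Convert 0x816 (hexadecimal) → 8×256 + 1×16 + 6 = 2070 (decimal)
Convert 三十 (Chinese numeral) → 3×10 = 30 (decimal)
Compute 2070 ÷ 30 = 69
Convert 69 (decimal) → 69 = 6×10 + 9 → 6 tens, 9 ones (place-value notation)
6 tens, 9 ones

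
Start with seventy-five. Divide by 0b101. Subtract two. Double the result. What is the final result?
Convert seventy-five (English words) → 75 (decimal)
Start: 75
Convert 0b101 (binary) → 4 + 1 = 5 (decimal)
75 ÷ 5 = 15
Convert two (English words) → 2 (decimal)
15 - 2 = 13
13 × 2 = 26
26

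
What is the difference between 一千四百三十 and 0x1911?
Convert 一千四百三十 (Chinese numeral) → 1×1000 + 4×100 + 3×10 = 1430 (decimal)
Convert 0x1911 (hexadecimal) → 1×4096 + 9×256 + 1×16 + 1 = 6417 (decimal)
Difference: |1430 - 6417| = 4987
4987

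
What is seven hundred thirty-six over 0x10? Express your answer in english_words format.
Convert seven hundred thirty-six (English words) → 7×100 + 36 = 736 (decimal)
Convert 0x10 (hexadecimal) → 1×16 = 16 (decimal)
Compute 736 ÷ 16 = 46
Convert 46 (decimal) → forty-six (English words)
forty-six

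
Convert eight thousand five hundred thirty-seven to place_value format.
Convert eight thousand five hundred thirty-seven (English words) → 8×1000 + 5×100 + 37 = 8537 (decimal)
Convert 8537 (decimal) → 8537 = 8×1000 + 5×100 + 3×10 + 7 → 8 thousands, 5 hundreds, 3 tens, 7 ones (place-value notation)
8 thousands, 5 hundreds, 3 tens, 7 ones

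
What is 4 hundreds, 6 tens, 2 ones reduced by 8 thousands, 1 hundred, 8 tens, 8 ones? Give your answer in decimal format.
Convert 4 hundreds, 6 tens, 2 ones (place-value notation) → 4×100 + 6×10 + 2 = 462 (decimal)
Convert 8 thousands, 1 hundred, 8 tens, 8 ones (place-value notation) → 8×1000 + 1×100 + 8×10 + 8 = 8188 (decimal)
Compute 462 - 8188 = -7726
-7726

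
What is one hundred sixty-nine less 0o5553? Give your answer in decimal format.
Convert one hundred sixty-nine (English words) → 1×100 + 69 = 169 (decimal)
Convert 0o5553 (octal) → 5×512 + 5×64 + 5×8 + 3 = 2923 (decimal)
Compute 169 - 2923 = -2754
-2754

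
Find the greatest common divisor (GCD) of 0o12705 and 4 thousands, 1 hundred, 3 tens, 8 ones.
Convert 0o12705 (octal) → 1×4096 + 2×512 + 7×64 + 5 = 5573 (decimal)
Convert 4 thousands, 1 hundred, 3 tens, 8 ones (place-value notation) → 4×1000 + 1×100 + 3×10 + 8 = 4138 (decimal)
Compute gcd(5573, 4138) = 1
1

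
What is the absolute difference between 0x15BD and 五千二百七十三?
Convert 0x15BD (hexadecimal) → 1×4096 + 5×256 + 11×16 + 13 = 5565 (decimal)
Convert 五千二百七十三 (Chinese numeral) → 5×1000 + 2×100 + 7×10 + 3 = 5273 (decimal)
Compute |5565 - 5273| = 292
292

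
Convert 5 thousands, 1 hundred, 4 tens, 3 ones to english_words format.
Convert 5 thousands, 1 hundred, 4 tens, 3 ones (place-value notation) → 5×1000 + 1×100 + 4×10 + 3 = 5143 (decimal)
Convert 5143 (decimal) → 5143 = 5×1000 + 1×100 + 43 → five thousand one hundred forty-three (English words)
five thousand one hundred forty-three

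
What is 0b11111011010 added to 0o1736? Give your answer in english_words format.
Convert 0b11111011010 (binary) → 1024 + 512 + 256 + 128 + 64 + 16 + 8 + 2 = 2010 (decimal)
Convert 0o1736 (octal) → 1×512 + 7×64 + 3×8 + 6 = 990 (decimal)
Compute 2010 + 990 = 3000
Convert 3000 (decimal) → 3000 = 3×1000 → three thousand (English words)
three thousand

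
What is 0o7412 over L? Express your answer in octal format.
Convert 0o7412 (octal) → 7×512 + 4×64 + 1×8 + 2 = 3850 (decimal)
Convert L (Roman numeral) → 50 (decimal)
Compute 3850 ÷ 50 = 77
Convert 77 (decimal) → 77 = 1×64 + 1×8 + 5 → 0o115 (octal)
0o115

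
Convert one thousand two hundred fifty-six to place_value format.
Convert one thousand two hundred fifty-six (English words) → 1×1000 + 2×100 + 56 = 1256 (decimal)
Convert 1256 (decimal) → 1256 = 1×1000 + 2×100 + 5×10 + 6 → 1 thousand, 2 hundreds, 5 tens, 6 ones (place-value notation)
1 thousand, 2 hundreds, 5 tens, 6 ones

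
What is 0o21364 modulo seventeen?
Convert 0o21364 (octal) → 2×4096 + 1×512 + 3×64 + 6×8 + 4 = 8948 (decimal)
Convert seventeen (English words) → 17 (decimal)
Compute 8948 mod 17 = 6
6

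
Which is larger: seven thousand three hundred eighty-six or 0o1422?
Convert seven thousand three hundred eighty-six (English words) → 7×1000 + 3×100 + 86 = 7386 (decimal)
Convert 0o1422 (octal) → 1×512 + 4×64 + 2×8 + 2 = 786 (decimal)
Compare 7386 vs 786: larger = 7386
7386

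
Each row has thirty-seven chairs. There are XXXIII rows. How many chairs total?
Convert thirty-seven (English words) → 37 (decimal)
Convert XXXIII (Roman numeral) → 10 + 10 + 10 + 1 + 1 + 1 = 33 (decimal)
Compute 37 × 33 = 1221
1221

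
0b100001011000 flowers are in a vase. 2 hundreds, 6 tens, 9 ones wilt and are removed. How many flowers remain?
Convert 0b100001011000 (binary) → 2048 + 64 + 16 + 8 = 2136 (decimal)
Convert 2 hundreds, 6 tens, 9 ones (place-value notation) → 2×100 + 6×10 + 9 = 269 (decimal)
Compute 2136 - 269 = 1867
1867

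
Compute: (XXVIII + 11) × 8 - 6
Convert XXVIII (Roman numeral) → 10 + 10 + 5 + 1 + 1 + 1 = 28 (decimal)
Expression in decimal: (28 + 11) × 8 - 6
Parentheses first: 28 + 11 = 39
Multiply: 39 × 8 = 312
Subtract: 312 - 6 = 306
306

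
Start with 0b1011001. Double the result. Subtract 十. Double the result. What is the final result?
Convert 0b1011001 (binary) → 64 + 16 + 8 + 1 = 89 (decimal)
Start: 89
89 × 2 = 178
Convert 十 (Chinese numeral) → 1×10 = 10 (decimal)
178 - 10 = 168
168 × 2 = 336
336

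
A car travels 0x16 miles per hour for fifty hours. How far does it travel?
Convert 0x16 (hexadecimal) → 1×16 + 6 = 22 (decimal)
Convert fifty (English words) → 50 (decimal)
Compute 22 × 50 = 1100
1100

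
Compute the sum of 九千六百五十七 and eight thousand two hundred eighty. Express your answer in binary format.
Convert 九千六百五十七 (Chinese numeral) → 9×1000 + 6×100 + 5×10 + 7 = 9657 (decimal)
Convert eight thousand two hundred eighty (English words) → 8×1000 + 2×100 + 80 = 8280 (decimal)
Compute 9657 + 8280 = 17937
Convert 17937 (decimal) → 17937 = 16384 + 1024 + 512 + 16 + 1 → 0b100011000010001 (binary)
0b100011000010001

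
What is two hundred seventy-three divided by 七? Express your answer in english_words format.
Convert two hundred seventy-three (English words) → 2×100 + 73 = 273 (decimal)
Convert 七 (Chinese numeral) → 7 (decimal)
Compute 273 ÷ 7 = 39
Convert 39 (decimal) → thirty-nine (English words)
thirty-nine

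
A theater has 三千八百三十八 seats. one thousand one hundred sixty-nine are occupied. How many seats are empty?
Convert 三千八百三十八 (Chinese numeral) → 3×1000 + 8×100 + 3×10 + 8 = 3838 (decimal)
Convert one thousand one hundred sixty-nine (English words) → 1×1000 + 1×100 + 69 = 1169 (decimal)
Compute 3838 - 1169 = 2669
2669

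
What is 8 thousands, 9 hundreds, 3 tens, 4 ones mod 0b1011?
Convert 8 thousands, 9 hundreds, 3 tens, 4 ones (place-value notation) → 8×1000 + 9×100 + 3×10 + 4 = 8934 (decimal)
Convert 0b1011 (binary) → 8 + 2 + 1 = 11 (decimal)
Compute 8934 mod 11 = 2
2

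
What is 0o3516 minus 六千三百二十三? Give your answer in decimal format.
Convert 0o3516 (octal) → 3×512 + 5×64 + 1×8 + 6 = 1870 (decimal)
Convert 六千三百二十三 (Chinese numeral) → 6×1000 + 3×100 + 2×10 + 3 = 6323 (decimal)
Compute 1870 - 6323 = -4453
-4453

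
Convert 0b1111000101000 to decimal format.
Convert 0b1111000101000 (binary) → 4096 + 2048 + 1024 + 512 + 32 + 8 = 7720 (decimal)
7720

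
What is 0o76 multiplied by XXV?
Convert 0o76 (octal) → 7×8 + 6 = 62 (decimal)
Convert XXV (Roman numeral) → 10 + 10 + 5 = 25 (decimal)
Compute 62 × 25 = 1550
1550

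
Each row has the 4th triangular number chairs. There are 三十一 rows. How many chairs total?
Convert the 4th triangular number (triangular index) → 4×5/2 = 10 (decimal)
Convert 三十一 (Chinese numeral) → 3×10 + 1 = 31 (decimal)
Compute 10 × 31 = 310
310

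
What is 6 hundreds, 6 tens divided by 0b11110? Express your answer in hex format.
Convert 6 hundreds, 6 tens (place-value notation) → 6×100 + 6×10 = 660 (decimal)
Convert 0b11110 (binary) → 16 + 8 + 4 + 2 = 30 (decimal)
Compute 660 ÷ 30 = 22
Convert 22 (decimal) → 22 = 1×16 + 6 → 0x16 (hexadecimal)
0x16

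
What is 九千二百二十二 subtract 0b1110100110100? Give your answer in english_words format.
Convert 九千二百二十二 (Chinese numeral) → 9×1000 + 2×100 + 2×10 + 2 = 9222 (decimal)
Convert 0b1110100110100 (binary) → 4096 + 2048 + 1024 + 256 + 32 + 16 + 4 = 7476 (decimal)
Compute 9222 - 7476 = 1746
Convert 1746 (decimal) → 1746 = 1×1000 + 7×100 + 46 → one thousand seven hundred forty-six (English words)
one thousand seven hundred forty-six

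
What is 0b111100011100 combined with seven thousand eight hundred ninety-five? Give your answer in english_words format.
Convert 0b111100011100 (binary) → 2048 + 1024 + 512 + 256 + 16 + 8 + 4 = 3868 (decimal)
Convert seven thousand eight hundred ninety-five (English words) → 7×1000 + 8×100 + 95 = 7895 (decimal)
Compute 3868 + 7895 = 11763
Convert 11763 (decimal) → 11763 = 11×1000 + 7×100 + 63 → eleven thousand seven hundred sixty-three (English words)
eleven thousand seven hundred sixty-three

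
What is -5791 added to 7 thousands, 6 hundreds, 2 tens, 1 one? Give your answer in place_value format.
Convert 7 thousands, 6 hundreds, 2 tens, 1 one (place-value notation) → 7×1000 + 6×100 + 2×10 + 1 = 7621 (decimal)
Compute -5791 + 7621 = 1830
Convert 1830 (decimal) → 1830 = 1×1000 + 8×100 + 3×10 → 1 thousand, 8 hundreds, 3 tens (place-value notation)
1 thousand, 8 hundreds, 3 tens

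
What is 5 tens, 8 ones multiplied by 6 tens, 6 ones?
Convert 5 tens, 8 ones (place-value notation) → 5×10 + 8 = 58 (decimal)
Convert 6 tens, 6 ones (place-value notation) → 6×10 + 6 = 66 (decimal)
Compute 58 × 66 = 3828
3828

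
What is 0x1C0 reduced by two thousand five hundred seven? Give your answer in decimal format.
Convert 0x1C0 (hexadecimal) → 1×256 + 12×16 = 448 (decimal)
Convert two thousand five hundred seven (English words) → 2×1000 + 5×100 + 7 = 2507 (decimal)
Compute 448 - 2507 = -2059
-2059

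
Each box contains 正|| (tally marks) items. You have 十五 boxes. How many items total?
Convert 正|| (tally marks) → 5 + 2 = 7 (decimal)
Convert 十五 (Chinese numeral) → 1×10 + 5 = 15 (decimal)
Compute 7 × 15 = 105
105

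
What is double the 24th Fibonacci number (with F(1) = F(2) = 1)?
The 24th Fibonacci number (with F(1) = F(2) = 1) = 46368
Compute 46368 × 2 = 92736
92736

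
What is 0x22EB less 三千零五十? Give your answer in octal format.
Convert 0x22EB (hexadecimal) → 2×4096 + 2×256 + 14×16 + 11 = 8939 (decimal)
Convert 三千零五十 (Chinese numeral) → 3×1000 + 5×10 = 3050 (decimal)
Compute 8939 - 3050 = 5889
Convert 5889 (decimal) → 5889 = 1×4096 + 3×512 + 4×64 + 1 → 0o13401 (octal)
0o13401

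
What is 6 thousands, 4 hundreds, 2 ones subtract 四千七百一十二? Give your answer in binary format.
Convert 6 thousands, 4 hundreds, 2 ones (place-value notation) → 6×1000 + 4×100 + 2 = 6402 (decimal)
Convert 四千七百一十二 (Chinese numeral) → 4×1000 + 7×100 + 1×10 + 2 = 4712 (decimal)
Compute 6402 - 4712 = 1690
Convert 1690 (decimal) → 1690 = 1024 + 512 + 128 + 16 + 8 + 2 → 0b11010011010 (binary)
0b11010011010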